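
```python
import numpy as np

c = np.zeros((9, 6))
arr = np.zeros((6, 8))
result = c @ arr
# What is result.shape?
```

(9, 8)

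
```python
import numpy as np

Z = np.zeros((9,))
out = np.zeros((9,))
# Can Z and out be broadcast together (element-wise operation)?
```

Yes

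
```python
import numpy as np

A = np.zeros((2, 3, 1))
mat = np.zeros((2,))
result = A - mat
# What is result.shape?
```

(2, 3, 2)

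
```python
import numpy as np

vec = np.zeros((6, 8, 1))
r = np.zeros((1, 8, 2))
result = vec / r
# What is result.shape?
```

(6, 8, 2)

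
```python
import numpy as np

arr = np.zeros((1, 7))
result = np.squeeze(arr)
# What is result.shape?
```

(7,)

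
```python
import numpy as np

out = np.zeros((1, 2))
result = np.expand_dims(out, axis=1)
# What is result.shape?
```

(1, 1, 2)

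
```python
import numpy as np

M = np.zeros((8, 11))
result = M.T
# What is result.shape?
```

(11, 8)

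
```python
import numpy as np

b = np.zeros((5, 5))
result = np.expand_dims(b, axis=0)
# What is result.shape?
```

(1, 5, 5)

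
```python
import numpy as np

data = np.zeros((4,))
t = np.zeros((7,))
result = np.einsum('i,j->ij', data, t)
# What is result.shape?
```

(4, 7)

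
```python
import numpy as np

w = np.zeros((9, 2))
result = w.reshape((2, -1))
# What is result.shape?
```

(2, 9)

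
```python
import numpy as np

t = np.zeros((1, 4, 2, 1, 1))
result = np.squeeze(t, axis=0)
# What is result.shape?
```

(4, 2, 1, 1)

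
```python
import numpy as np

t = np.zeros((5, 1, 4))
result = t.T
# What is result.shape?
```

(4, 1, 5)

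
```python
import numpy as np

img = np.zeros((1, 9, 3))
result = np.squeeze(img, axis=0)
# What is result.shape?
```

(9, 3)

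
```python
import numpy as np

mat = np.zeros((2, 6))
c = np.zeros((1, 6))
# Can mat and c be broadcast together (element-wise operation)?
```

Yes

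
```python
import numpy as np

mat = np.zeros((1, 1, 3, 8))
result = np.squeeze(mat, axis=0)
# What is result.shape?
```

(1, 3, 8)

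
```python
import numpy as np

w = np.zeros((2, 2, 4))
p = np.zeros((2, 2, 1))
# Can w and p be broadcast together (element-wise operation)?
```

Yes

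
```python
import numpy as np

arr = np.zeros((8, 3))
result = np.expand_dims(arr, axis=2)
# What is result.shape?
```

(8, 3, 1)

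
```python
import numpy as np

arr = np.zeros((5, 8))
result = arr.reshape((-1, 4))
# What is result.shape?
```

(10, 4)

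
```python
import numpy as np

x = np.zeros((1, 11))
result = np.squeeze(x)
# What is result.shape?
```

(11,)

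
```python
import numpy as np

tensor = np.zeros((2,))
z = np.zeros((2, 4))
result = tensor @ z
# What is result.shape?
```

(4,)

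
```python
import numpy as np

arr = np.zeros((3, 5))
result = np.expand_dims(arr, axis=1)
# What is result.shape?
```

(3, 1, 5)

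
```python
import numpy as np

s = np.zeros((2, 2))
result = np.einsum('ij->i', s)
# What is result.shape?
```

(2,)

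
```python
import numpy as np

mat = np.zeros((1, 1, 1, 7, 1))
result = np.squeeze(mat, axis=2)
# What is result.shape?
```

(1, 1, 7, 1)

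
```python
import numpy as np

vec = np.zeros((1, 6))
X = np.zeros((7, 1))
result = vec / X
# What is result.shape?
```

(7, 6)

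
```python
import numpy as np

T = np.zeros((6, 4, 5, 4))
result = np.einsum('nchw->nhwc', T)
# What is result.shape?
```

(6, 5, 4, 4)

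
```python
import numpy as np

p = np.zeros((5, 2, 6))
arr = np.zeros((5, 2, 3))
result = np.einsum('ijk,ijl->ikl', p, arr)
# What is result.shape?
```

(5, 6, 3)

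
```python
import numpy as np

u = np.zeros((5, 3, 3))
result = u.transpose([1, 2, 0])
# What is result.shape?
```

(3, 3, 5)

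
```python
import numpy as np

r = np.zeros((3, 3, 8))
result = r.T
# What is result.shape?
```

(8, 3, 3)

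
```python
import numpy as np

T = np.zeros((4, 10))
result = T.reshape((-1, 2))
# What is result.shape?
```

(20, 2)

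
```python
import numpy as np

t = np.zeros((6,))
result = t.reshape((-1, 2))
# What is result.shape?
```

(3, 2)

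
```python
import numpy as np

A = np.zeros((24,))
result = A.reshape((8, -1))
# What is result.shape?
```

(8, 3)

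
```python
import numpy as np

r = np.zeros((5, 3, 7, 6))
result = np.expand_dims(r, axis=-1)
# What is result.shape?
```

(5, 3, 7, 6, 1)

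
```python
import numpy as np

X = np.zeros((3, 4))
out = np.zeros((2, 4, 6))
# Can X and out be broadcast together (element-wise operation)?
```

No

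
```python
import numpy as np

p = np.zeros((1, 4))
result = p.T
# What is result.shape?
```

(4, 1)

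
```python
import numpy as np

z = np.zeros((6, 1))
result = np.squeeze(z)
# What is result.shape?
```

(6,)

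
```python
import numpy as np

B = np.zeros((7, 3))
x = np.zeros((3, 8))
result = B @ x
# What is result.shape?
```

(7, 8)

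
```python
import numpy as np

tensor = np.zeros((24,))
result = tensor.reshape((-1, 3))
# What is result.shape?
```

(8, 3)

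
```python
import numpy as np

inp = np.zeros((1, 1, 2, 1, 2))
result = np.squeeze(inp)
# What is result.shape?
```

(2, 2)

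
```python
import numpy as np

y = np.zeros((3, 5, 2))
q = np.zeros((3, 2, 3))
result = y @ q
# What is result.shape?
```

(3, 5, 3)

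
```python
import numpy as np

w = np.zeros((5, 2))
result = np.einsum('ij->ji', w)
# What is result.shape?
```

(2, 5)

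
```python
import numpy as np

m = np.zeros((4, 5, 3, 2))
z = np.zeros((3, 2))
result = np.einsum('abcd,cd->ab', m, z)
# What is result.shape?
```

(4, 5)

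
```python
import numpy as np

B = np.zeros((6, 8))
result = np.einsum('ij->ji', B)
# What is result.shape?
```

(8, 6)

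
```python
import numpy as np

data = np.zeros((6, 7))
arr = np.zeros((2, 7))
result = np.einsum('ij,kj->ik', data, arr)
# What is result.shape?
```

(6, 2)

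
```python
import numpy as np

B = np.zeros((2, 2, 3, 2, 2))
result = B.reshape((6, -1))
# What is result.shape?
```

(6, 8)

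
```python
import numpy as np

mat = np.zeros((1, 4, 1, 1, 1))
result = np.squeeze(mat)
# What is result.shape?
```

(4,)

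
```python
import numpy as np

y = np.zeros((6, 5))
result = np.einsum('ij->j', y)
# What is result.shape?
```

(5,)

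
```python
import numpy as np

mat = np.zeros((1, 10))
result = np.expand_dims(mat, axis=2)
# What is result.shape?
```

(1, 10, 1)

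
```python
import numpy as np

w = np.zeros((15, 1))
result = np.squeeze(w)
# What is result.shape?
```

(15,)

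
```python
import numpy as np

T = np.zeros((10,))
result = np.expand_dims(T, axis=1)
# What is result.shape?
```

(10, 1)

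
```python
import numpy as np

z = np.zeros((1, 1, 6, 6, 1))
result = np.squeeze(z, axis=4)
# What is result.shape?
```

(1, 1, 6, 6)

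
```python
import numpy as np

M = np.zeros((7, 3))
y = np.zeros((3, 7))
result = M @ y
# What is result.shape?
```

(7, 7)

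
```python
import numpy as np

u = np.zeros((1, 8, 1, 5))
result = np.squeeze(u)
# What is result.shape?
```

(8, 5)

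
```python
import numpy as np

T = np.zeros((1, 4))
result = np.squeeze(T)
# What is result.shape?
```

(4,)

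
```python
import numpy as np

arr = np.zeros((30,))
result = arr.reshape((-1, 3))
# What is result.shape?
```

(10, 3)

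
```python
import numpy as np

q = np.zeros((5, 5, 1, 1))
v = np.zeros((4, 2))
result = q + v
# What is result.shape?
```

(5, 5, 4, 2)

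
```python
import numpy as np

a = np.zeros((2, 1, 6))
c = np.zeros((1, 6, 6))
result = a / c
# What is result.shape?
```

(2, 6, 6)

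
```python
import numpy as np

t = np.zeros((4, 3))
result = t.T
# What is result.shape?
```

(3, 4)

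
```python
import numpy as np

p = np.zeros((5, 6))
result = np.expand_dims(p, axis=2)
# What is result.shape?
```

(5, 6, 1)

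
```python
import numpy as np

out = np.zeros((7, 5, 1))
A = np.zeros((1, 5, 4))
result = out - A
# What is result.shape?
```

(7, 5, 4)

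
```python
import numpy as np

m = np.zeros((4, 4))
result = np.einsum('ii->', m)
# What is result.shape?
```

()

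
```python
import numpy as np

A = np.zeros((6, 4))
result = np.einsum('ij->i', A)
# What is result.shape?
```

(6,)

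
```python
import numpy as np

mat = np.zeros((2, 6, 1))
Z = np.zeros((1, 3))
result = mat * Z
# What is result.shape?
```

(2, 6, 3)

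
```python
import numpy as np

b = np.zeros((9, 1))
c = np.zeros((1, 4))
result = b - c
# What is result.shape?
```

(9, 4)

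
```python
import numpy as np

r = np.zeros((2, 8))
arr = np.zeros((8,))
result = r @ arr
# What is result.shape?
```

(2,)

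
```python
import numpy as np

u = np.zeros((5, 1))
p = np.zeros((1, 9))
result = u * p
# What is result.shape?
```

(5, 9)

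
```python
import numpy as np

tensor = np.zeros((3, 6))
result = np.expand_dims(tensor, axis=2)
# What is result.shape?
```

(3, 6, 1)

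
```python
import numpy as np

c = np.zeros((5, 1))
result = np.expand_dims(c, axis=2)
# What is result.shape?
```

(5, 1, 1)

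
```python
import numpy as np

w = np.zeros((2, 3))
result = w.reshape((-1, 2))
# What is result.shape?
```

(3, 2)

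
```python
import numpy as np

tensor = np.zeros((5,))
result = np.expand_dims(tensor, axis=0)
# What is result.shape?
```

(1, 5)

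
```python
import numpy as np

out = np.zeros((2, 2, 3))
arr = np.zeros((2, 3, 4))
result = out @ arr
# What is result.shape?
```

(2, 2, 4)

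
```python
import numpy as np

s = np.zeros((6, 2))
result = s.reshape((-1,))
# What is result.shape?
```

(12,)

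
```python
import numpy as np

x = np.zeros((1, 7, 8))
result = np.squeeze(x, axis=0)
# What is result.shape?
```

(7, 8)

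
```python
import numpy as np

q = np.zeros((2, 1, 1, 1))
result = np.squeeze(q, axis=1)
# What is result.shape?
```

(2, 1, 1)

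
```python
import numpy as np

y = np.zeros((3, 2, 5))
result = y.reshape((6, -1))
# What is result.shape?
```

(6, 5)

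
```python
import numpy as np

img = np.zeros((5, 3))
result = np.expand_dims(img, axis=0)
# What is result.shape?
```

(1, 5, 3)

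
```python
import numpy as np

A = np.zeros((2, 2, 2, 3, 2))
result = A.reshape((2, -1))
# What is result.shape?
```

(2, 24)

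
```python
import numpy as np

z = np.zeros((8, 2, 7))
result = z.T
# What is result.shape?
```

(7, 2, 8)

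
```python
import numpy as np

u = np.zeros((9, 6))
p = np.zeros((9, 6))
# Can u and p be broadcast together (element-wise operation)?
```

Yes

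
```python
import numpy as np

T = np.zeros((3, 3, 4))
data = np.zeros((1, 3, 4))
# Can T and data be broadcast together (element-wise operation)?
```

Yes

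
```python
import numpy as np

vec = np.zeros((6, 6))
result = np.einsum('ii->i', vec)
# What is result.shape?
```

(6,)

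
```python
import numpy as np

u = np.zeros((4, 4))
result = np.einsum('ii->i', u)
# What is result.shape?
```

(4,)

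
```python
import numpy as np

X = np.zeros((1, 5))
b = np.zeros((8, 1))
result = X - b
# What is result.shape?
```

(8, 5)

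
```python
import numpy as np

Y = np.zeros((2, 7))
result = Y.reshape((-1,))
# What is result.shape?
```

(14,)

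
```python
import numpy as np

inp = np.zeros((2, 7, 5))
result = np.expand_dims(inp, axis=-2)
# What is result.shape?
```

(2, 7, 1, 5)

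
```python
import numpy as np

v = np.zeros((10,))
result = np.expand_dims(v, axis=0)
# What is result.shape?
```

(1, 10)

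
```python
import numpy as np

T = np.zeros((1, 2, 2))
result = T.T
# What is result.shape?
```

(2, 2, 1)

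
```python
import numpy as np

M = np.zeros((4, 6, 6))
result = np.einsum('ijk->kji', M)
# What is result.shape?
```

(6, 6, 4)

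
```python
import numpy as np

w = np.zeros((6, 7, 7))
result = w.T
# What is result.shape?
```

(7, 7, 6)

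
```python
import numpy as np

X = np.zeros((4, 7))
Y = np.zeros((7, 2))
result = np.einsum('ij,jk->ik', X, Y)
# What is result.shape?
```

(4, 2)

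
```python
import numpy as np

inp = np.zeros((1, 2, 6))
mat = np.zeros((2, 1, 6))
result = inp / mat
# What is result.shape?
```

(2, 2, 6)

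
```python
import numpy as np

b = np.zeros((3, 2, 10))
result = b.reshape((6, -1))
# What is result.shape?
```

(6, 10)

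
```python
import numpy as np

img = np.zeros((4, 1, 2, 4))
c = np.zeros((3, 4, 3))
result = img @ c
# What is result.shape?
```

(4, 3, 2, 3)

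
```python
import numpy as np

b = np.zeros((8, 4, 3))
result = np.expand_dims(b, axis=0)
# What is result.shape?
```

(1, 8, 4, 3)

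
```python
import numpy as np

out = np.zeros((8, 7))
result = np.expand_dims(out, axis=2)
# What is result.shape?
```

(8, 7, 1)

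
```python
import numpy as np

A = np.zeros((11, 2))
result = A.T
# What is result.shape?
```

(2, 11)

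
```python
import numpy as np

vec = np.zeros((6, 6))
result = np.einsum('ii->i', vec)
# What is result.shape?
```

(6,)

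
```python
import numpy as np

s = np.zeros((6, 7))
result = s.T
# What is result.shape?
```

(7, 6)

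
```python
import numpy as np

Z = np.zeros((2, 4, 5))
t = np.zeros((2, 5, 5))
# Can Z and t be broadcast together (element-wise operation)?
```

No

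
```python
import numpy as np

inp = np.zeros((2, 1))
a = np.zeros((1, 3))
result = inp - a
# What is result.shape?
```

(2, 3)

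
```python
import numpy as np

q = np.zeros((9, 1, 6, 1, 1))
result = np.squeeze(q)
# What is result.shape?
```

(9, 6)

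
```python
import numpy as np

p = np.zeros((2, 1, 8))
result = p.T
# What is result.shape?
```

(8, 1, 2)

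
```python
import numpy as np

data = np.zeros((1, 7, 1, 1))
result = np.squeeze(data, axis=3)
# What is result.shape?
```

(1, 7, 1)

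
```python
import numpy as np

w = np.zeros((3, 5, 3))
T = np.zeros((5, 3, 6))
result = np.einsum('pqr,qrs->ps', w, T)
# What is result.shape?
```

(3, 6)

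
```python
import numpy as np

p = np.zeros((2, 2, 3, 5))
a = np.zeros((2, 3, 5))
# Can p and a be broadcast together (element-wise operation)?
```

Yes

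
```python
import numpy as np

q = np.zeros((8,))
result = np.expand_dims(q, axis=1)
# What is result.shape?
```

(8, 1)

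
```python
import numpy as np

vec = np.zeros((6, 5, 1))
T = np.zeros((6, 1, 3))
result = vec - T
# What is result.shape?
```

(6, 5, 3)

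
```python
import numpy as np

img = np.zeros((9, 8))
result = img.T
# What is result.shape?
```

(8, 9)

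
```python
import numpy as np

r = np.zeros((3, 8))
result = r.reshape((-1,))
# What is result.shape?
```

(24,)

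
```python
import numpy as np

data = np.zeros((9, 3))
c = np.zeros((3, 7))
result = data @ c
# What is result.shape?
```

(9, 7)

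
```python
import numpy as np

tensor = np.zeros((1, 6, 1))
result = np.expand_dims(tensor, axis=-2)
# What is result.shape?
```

(1, 6, 1, 1)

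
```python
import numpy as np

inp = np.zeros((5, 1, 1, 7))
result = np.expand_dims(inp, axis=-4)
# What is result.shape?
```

(5, 1, 1, 1, 7)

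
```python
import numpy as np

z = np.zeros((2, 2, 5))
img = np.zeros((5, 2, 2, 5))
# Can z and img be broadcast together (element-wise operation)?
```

Yes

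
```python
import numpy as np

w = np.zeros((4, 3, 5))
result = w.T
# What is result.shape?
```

(5, 3, 4)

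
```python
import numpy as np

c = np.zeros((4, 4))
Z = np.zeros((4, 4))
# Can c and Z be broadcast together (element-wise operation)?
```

Yes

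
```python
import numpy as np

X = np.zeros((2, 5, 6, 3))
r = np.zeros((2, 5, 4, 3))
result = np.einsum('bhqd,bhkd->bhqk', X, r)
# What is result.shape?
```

(2, 5, 6, 4)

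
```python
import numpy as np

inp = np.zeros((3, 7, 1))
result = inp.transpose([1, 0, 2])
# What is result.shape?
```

(7, 3, 1)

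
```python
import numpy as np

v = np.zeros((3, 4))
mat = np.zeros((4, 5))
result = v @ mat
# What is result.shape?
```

(3, 5)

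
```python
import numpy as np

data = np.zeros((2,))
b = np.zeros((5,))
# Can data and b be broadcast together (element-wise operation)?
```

No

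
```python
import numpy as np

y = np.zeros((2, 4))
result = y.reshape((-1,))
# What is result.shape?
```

(8,)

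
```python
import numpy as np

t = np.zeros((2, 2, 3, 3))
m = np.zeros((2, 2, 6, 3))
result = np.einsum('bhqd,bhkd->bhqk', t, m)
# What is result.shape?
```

(2, 2, 3, 6)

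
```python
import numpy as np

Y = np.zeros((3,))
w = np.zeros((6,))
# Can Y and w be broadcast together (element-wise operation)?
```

No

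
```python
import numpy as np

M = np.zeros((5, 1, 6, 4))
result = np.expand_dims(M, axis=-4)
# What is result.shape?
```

(5, 1, 1, 6, 4)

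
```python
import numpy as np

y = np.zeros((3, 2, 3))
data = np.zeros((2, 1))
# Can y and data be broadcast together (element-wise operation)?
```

Yes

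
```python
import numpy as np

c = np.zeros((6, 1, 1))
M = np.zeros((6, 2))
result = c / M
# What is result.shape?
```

(6, 6, 2)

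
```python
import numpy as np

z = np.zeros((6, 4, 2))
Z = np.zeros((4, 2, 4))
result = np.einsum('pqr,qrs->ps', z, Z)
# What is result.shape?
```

(6, 4)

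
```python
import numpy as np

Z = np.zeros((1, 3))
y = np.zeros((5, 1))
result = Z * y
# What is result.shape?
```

(5, 3)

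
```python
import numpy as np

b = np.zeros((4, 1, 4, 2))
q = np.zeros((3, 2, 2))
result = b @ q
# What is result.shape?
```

(4, 3, 4, 2)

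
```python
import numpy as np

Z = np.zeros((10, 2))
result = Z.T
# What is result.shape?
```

(2, 10)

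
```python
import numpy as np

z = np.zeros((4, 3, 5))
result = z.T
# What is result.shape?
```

(5, 3, 4)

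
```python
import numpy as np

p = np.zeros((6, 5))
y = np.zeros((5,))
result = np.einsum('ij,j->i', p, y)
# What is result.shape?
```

(6,)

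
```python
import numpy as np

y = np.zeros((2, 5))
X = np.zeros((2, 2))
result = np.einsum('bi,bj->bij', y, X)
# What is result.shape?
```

(2, 5, 2)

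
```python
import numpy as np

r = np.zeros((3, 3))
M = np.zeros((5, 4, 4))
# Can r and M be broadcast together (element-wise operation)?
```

No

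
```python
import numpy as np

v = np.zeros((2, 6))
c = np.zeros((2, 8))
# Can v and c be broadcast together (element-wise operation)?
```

No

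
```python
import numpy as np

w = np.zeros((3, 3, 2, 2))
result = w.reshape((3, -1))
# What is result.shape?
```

(3, 12)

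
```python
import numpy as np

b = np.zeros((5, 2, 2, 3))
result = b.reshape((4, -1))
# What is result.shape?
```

(4, 15)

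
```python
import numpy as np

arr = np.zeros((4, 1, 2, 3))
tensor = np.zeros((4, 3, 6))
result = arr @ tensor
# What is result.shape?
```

(4, 4, 2, 6)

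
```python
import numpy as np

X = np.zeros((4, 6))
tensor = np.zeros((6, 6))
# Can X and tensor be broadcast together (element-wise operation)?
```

No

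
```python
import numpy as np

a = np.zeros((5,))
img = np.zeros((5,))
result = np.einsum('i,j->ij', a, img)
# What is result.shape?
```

(5, 5)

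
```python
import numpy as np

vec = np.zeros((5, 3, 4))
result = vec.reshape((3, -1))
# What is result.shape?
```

(3, 20)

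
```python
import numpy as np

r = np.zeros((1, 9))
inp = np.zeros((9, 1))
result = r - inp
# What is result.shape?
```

(9, 9)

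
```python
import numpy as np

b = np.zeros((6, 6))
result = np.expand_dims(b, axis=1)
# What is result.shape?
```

(6, 1, 6)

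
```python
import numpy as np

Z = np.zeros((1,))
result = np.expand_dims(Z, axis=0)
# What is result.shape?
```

(1, 1)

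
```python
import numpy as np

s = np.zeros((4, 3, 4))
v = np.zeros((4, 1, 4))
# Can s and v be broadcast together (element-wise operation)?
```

Yes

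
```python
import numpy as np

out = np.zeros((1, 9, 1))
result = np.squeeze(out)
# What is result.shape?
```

(9,)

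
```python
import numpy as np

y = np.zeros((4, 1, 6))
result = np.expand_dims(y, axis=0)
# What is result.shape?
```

(1, 4, 1, 6)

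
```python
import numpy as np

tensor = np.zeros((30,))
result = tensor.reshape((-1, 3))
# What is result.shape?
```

(10, 3)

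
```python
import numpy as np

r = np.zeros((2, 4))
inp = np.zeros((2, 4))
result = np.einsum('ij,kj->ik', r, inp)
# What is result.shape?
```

(2, 2)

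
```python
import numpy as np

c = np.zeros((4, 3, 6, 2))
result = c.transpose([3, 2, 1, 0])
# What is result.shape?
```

(2, 6, 3, 4)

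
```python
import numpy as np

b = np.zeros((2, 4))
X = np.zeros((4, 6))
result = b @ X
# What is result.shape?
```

(2, 6)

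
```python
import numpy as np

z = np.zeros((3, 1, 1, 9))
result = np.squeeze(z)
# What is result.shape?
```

(3, 9)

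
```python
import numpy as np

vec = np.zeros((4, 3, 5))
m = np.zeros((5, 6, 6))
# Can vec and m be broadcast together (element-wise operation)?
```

No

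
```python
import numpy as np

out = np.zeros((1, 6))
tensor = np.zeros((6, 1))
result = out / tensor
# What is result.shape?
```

(6, 6)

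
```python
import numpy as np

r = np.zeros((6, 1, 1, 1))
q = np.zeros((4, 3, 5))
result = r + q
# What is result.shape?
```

(6, 4, 3, 5)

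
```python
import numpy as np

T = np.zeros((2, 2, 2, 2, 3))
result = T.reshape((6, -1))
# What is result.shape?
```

(6, 8)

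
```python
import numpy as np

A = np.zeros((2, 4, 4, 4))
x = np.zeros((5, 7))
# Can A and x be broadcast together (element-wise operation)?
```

No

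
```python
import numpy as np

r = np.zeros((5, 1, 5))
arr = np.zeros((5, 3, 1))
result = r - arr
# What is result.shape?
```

(5, 3, 5)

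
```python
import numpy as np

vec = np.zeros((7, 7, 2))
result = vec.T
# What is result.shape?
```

(2, 7, 7)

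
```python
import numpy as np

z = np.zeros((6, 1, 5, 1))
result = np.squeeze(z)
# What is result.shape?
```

(6, 5)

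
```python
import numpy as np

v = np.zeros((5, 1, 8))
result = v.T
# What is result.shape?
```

(8, 1, 5)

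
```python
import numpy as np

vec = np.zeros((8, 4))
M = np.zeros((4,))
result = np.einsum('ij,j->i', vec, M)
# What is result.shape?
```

(8,)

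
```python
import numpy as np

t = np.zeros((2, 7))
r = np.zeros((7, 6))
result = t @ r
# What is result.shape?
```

(2, 6)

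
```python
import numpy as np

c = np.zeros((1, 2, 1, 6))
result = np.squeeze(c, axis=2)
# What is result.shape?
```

(1, 2, 6)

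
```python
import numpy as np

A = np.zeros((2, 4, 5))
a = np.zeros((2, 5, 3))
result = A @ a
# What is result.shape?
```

(2, 4, 3)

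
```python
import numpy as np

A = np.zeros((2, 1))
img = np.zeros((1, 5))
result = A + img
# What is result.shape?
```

(2, 5)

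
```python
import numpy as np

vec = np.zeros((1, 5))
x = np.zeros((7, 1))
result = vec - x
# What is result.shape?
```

(7, 5)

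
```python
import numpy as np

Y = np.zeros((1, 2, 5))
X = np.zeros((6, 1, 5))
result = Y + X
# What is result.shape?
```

(6, 2, 5)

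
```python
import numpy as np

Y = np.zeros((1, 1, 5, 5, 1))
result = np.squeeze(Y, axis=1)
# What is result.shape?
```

(1, 5, 5, 1)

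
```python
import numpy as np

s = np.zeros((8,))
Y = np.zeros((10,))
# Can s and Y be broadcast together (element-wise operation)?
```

No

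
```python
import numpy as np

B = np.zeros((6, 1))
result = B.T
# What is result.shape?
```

(1, 6)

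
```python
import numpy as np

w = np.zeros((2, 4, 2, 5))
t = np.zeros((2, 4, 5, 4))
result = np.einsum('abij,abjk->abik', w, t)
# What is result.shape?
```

(2, 4, 2, 4)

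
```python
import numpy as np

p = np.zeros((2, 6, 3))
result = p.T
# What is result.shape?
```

(3, 6, 2)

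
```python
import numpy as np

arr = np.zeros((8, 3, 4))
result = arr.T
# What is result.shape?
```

(4, 3, 8)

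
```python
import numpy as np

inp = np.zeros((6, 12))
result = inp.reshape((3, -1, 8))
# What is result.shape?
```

(3, 3, 8)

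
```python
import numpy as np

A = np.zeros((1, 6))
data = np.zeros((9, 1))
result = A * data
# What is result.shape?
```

(9, 6)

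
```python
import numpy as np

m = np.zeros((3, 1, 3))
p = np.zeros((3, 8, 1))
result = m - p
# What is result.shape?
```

(3, 8, 3)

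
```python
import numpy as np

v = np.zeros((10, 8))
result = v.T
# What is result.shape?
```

(8, 10)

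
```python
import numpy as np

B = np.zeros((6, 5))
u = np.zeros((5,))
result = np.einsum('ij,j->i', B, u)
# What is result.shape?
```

(6,)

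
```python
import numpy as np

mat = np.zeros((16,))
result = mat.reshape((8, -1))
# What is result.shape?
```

(8, 2)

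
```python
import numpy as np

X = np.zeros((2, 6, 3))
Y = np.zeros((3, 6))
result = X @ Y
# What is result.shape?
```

(2, 6, 6)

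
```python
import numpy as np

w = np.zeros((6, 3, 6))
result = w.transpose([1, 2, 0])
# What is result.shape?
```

(3, 6, 6)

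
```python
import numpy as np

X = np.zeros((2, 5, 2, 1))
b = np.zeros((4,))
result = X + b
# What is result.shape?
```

(2, 5, 2, 4)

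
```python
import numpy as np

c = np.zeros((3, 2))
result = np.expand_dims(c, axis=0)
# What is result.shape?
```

(1, 3, 2)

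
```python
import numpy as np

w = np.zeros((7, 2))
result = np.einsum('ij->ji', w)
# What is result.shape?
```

(2, 7)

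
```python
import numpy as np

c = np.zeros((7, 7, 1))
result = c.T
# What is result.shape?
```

(1, 7, 7)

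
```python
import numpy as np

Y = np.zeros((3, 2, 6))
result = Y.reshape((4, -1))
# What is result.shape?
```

(4, 9)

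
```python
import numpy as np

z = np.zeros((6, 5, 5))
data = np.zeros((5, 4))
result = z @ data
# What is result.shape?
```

(6, 5, 4)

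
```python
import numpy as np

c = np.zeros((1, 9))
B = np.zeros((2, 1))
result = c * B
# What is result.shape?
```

(2, 9)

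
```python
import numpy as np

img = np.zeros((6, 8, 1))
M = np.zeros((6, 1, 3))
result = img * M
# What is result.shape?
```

(6, 8, 3)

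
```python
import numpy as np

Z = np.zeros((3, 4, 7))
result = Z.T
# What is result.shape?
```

(7, 4, 3)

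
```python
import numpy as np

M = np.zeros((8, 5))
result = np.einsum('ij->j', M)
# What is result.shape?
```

(5,)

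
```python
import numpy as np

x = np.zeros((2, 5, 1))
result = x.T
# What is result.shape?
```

(1, 5, 2)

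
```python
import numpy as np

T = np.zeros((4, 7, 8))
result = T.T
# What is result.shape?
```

(8, 7, 4)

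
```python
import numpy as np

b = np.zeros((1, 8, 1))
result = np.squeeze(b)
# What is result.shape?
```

(8,)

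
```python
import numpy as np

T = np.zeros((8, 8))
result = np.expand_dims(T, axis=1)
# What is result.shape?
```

(8, 1, 8)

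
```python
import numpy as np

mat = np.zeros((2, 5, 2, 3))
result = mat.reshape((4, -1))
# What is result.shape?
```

(4, 15)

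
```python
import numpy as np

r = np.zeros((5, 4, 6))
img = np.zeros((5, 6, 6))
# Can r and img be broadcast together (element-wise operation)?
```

No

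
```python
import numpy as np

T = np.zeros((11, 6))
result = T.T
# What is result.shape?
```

(6, 11)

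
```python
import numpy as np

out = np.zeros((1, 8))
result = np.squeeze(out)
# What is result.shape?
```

(8,)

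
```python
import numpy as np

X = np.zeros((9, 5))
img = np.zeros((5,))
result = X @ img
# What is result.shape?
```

(9,)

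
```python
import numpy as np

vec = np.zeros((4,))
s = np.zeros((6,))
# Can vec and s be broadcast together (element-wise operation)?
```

No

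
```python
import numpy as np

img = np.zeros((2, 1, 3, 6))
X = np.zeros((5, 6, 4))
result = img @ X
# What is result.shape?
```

(2, 5, 3, 4)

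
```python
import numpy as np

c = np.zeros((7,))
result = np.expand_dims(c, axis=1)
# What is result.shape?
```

(7, 1)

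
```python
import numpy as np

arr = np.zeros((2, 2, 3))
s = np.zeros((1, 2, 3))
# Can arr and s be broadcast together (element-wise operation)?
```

Yes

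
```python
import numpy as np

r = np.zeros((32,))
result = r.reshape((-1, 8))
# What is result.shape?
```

(4, 8)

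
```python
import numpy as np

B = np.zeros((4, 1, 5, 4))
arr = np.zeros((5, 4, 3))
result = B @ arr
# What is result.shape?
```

(4, 5, 5, 3)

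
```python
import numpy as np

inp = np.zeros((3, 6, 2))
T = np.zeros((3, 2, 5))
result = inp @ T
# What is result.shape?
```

(3, 6, 5)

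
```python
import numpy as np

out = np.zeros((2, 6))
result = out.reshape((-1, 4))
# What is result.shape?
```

(3, 4)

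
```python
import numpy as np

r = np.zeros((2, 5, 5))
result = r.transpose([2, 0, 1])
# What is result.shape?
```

(5, 2, 5)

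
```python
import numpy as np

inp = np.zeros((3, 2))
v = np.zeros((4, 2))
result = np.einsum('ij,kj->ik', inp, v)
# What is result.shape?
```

(3, 4)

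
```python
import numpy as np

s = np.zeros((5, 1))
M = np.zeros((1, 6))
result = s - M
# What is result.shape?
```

(5, 6)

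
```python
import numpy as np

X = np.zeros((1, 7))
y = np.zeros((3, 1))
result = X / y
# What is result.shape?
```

(3, 7)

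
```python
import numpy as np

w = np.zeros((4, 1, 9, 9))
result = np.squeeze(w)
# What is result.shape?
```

(4, 9, 9)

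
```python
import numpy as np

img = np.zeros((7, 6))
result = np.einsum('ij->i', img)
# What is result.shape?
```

(7,)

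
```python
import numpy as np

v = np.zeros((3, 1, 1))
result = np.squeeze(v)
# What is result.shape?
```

(3,)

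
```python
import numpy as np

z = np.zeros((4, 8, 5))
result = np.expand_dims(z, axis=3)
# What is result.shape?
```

(4, 8, 5, 1)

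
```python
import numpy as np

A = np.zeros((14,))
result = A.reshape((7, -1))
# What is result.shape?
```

(7, 2)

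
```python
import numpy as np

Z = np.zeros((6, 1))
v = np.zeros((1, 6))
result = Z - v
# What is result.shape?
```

(6, 6)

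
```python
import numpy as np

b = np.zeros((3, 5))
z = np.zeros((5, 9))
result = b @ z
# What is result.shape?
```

(3, 9)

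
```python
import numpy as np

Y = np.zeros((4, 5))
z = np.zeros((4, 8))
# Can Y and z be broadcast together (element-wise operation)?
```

No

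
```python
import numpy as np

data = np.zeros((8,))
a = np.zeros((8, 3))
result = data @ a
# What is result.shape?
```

(3,)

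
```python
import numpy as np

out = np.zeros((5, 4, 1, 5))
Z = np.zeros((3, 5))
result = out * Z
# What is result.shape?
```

(5, 4, 3, 5)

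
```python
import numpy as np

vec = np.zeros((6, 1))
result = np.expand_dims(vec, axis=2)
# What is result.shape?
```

(6, 1, 1)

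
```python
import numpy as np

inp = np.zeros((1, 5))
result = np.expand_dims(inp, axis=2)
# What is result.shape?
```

(1, 5, 1)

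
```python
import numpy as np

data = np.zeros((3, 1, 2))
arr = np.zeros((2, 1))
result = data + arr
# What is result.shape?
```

(3, 2, 2)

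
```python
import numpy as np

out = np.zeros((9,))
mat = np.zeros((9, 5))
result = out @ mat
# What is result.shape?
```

(5,)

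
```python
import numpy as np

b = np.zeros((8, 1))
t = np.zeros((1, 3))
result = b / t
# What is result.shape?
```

(8, 3)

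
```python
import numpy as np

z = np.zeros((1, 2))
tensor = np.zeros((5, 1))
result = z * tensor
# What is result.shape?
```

(5, 2)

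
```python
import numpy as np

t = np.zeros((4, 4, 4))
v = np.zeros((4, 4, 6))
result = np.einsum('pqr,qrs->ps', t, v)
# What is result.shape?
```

(4, 6)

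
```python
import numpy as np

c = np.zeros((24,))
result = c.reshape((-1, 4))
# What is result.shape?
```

(6, 4)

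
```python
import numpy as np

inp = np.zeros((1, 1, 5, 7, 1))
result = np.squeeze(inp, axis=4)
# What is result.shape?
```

(1, 1, 5, 7)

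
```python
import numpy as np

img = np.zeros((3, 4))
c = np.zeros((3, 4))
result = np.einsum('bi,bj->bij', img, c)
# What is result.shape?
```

(3, 4, 4)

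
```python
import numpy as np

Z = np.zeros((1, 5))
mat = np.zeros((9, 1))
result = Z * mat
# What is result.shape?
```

(9, 5)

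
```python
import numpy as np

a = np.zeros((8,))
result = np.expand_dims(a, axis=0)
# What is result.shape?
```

(1, 8)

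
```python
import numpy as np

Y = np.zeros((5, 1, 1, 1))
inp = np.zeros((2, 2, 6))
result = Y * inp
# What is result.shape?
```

(5, 2, 2, 6)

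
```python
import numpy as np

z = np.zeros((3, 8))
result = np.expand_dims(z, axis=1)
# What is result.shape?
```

(3, 1, 8)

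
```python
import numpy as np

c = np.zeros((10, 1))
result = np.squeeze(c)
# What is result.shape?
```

(10,)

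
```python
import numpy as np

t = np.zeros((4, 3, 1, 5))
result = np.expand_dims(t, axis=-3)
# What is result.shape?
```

(4, 3, 1, 1, 5)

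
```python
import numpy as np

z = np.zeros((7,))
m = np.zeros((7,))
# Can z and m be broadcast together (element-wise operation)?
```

Yes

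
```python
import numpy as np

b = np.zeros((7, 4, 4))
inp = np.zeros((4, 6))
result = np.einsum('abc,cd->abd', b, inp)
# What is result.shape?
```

(7, 4, 6)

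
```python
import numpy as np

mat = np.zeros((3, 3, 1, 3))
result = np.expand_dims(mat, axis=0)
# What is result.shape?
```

(1, 3, 3, 1, 3)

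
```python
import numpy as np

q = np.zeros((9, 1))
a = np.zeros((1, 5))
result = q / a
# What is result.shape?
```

(9, 5)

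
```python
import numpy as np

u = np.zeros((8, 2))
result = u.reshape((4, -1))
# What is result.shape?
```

(4, 4)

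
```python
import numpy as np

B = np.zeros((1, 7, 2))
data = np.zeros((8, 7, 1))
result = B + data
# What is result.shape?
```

(8, 7, 2)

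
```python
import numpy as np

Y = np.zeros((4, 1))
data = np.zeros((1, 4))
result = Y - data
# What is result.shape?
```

(4, 4)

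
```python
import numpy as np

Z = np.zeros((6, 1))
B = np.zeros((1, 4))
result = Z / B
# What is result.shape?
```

(6, 4)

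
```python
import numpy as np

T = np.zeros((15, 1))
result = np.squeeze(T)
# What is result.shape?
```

(15,)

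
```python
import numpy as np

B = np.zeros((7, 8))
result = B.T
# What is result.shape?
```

(8, 7)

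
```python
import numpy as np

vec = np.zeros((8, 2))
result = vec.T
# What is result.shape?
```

(2, 8)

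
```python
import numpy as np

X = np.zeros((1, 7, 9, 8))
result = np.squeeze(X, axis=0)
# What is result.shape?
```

(7, 9, 8)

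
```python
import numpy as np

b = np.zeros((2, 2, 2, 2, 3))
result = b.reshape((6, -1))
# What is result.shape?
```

(6, 8)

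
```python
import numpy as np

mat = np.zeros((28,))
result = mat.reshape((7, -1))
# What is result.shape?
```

(7, 4)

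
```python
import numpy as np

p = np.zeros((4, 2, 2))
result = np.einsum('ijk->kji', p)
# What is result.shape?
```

(2, 2, 4)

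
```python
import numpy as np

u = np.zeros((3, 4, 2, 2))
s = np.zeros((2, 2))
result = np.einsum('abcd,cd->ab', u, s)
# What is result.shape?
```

(3, 4)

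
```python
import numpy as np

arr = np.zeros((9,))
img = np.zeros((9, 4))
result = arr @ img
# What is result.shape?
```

(4,)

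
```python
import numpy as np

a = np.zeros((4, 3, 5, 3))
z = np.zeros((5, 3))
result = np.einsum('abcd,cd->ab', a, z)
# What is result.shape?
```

(4, 3)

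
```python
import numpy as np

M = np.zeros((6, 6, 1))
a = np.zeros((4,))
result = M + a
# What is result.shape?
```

(6, 6, 4)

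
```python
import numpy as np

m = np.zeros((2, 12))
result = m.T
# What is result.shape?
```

(12, 2)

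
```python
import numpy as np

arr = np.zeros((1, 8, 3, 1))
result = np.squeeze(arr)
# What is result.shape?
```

(8, 3)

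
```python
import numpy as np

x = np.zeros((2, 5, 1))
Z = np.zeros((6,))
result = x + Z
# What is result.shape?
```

(2, 5, 6)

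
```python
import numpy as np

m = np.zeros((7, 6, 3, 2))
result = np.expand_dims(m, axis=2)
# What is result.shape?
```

(7, 6, 1, 3, 2)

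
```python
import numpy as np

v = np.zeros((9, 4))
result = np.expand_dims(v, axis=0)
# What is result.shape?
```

(1, 9, 4)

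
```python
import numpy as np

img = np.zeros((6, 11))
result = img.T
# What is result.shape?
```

(11, 6)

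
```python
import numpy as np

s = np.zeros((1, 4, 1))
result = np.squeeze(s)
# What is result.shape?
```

(4,)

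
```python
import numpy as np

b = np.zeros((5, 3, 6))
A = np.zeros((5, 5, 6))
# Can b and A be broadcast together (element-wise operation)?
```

No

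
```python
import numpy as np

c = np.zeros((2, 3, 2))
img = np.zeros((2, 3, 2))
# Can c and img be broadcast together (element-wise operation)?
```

Yes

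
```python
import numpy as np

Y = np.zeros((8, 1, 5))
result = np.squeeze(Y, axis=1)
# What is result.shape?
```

(8, 5)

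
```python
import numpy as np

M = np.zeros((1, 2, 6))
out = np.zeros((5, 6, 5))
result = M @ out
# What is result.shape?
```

(5, 2, 5)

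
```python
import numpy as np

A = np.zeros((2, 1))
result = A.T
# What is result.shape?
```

(1, 2)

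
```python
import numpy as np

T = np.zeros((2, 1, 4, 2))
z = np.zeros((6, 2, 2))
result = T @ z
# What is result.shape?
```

(2, 6, 4, 2)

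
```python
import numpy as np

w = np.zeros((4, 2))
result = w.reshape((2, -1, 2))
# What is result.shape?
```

(2, 2, 2)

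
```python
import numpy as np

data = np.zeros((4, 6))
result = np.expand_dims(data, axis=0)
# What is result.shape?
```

(1, 4, 6)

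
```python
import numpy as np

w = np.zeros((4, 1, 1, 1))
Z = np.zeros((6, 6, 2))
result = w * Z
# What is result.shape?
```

(4, 6, 6, 2)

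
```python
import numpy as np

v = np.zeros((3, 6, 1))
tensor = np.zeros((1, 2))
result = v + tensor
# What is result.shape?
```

(3, 6, 2)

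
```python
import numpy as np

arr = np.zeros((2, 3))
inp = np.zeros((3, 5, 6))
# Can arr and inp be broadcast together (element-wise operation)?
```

No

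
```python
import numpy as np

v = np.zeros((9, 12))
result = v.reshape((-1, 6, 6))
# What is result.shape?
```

(3, 6, 6)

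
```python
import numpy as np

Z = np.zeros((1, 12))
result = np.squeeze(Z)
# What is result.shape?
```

(12,)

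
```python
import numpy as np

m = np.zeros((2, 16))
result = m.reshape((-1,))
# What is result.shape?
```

(32,)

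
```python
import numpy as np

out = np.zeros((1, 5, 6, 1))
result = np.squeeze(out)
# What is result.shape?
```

(5, 6)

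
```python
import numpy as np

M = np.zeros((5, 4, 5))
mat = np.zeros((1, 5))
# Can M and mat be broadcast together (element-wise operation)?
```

Yes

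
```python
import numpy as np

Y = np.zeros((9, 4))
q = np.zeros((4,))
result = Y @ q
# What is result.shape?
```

(9,)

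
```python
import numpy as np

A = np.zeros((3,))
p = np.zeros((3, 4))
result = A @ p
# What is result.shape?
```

(4,)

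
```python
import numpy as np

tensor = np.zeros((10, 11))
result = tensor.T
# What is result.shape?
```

(11, 10)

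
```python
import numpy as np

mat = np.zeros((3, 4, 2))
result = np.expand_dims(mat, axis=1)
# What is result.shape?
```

(3, 1, 4, 2)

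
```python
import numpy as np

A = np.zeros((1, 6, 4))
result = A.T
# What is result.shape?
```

(4, 6, 1)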